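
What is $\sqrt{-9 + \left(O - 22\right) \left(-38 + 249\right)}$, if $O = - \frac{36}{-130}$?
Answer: $\frac{i \sqrt{19403605}}{65} \approx 67.769 i$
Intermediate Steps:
$O = \frac{18}{65}$ ($O = \left(-36\right) \left(- \frac{1}{130}\right) = \frac{18}{65} \approx 0.27692$)
$\sqrt{-9 + \left(O - 22\right) \left(-38 + 249\right)} = \sqrt{-9 + \left(\frac{18}{65} - 22\right) \left(-38 + 249\right)} = \sqrt{-9 - \frac{297932}{65}} = \sqrt{- \frac{298517}{65}} = \frac{i \sqrt{19403605}}{65}$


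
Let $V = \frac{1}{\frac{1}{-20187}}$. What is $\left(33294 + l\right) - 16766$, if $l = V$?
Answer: $-3659$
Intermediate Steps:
$V = -20187$ ($V = \frac{1}{- \frac{1}{20187}} = -20187$)
$l = -20187$
$\left(33294 + l\right) - 16766 = \left(33294 - 20187\right) - 16766 = 13107 - 16766 = -3659$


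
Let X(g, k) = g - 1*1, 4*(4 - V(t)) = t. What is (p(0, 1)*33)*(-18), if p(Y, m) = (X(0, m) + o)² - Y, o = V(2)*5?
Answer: -323433/2 ≈ -1.6172e+5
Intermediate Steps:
V(t) = 4 - t/4
X(g, k) = -1 + g (X(g, k) = g - 1 = -1 + g)
o = 35/2 (o = (4 - ¼*2)*5 = (4 - ½)*5 = (7/2)*5 = 35/2 ≈ 17.500)
p(Y, m) = 1089/4 - Y (p(Y, m) = ((-1 + 0) + 35/2)² - Y = (-1 + 35/2)² - Y = (33/2)² - Y = 1089/4 - Y)
(p(0, 1)*33)*(-18) = ((1089/4 - 1*0)*33)*(-18) = ((1089/4 + 0)*33)*(-18) = ((1089/4)*33)*(-18) = (35937/4)*(-18) = -323433/2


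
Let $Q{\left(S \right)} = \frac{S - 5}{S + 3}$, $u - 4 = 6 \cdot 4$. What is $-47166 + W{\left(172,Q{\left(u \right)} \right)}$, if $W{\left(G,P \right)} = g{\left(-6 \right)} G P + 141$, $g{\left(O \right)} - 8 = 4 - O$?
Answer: $- \frac{1386567}{31} \approx -44728.0$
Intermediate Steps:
$u = 28$ ($u = 4 + 6 \cdot 4 = 4 + 24 = 28$)
$Q{\left(S \right)} = \frac{-5 + S}{3 + S}$
$g{\left(O \right)} = 12 - O$ ($g{\left(O \right)} = 8 - \left(-4 + O\right) = 12 - O$)
$W{\left(G,P \right)} = 141 + 18 G P$ ($W{\left(G,P \right)} = \left(12 - -6\right) G P + 141 = \left(12 + 6\right) G P + 141 = 18 G P + 141 = 141 + 18 G P$)
$-47166 + W{\left(172,Q{\left(u \right)} \right)} = -47166 + \left(141 + 18 \cdot 172 \frac{-5 + 28}{3 + 28}\right) = -47166 + \left(141 + 18 \cdot 172 \cdot \frac{1}{31} \cdot 23\right) = -47166 + \left(141 + 18 \cdot 172 \cdot \frac{23}{31}\right) = -47166 + \left(141 + \frac{71208}{31}\right) = -47166 + \frac{75579}{31} = - \frac{1386567}{31}$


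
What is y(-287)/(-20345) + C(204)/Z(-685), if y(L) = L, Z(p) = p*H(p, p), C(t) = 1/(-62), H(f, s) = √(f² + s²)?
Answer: 287/20345 + √2/58183900 ≈ 0.014107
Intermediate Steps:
C(t) = -1/62
Z(p) = p*√2*√(p²) (Z(p) = p*√(p² + p²) = p*√(2*p²) = p*(√2*√(p²)) = p*√2*√(p²))
y(-287)/(-20345) + C(204)/Z(-685) = -287/(-20345) - (-√2/938450)/62 = -287*(-1/20345) - (-√2/938450)/62 = 287/20345 - (-√2/938450)/62 = 287/20345 - (-1)*√2/58183900 = 287/20345 + √2/58183900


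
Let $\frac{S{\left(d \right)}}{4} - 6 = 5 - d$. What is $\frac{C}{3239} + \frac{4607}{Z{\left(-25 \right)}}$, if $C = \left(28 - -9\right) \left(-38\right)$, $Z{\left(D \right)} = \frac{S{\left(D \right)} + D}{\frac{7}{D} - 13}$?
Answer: $- \frac{291665358}{566825} \approx -514.56$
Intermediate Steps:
$S{\left(d \right)} = 44 - 4 d$ ($S{\left(d \right)} = 24 + 4 \left(5 - d\right) = 24 - \left(-20 + 4 d\right) = 44 - 4 d$)
$Z{\left(D \right)} = \frac{44 - 3 D}{-13 + \frac{7}{D}}$ ($Z{\left(D \right)} = \frac{\left(44 - 4 D\right) + D}{\frac{7}{D} - 13} = \frac{44 - 3 D}{-13 + \frac{7}{D}}$)
$C = -1406$ ($C = \left(28 + 9\right) \left(-38\right) = 37 \left(-38\right) = -1406$)
$\frac{C}{3239} + \frac{4607}{Z{\left(-25 \right)}} = - \frac{1406}{3239} + \frac{4607}{\left(-25\right) \frac{1}{-7 + 13 \left(-25\right)} \left(-44 + 3 \left(-25\right)\right)} = \left(-1406\right) \frac{1}{3239} + \frac{4607}{\left(-25\right) \frac{1}{-7 - 325} \left(-44 - 75\right)} = - \frac{1406}{3239} + \frac{4607}{\left(-25\right) \frac{1}{-332} \left(-119\right)} = - \frac{1406}{3239} + \frac{4607}{\left(-25\right) \left(- \frac{1}{332}\right) \left(-119\right)} = - \frac{1406}{3239} + \frac{4607}{- \frac{2975}{332}} = - \frac{1406}{3239} + 4607 \left(- \frac{332}{2975}\right) = - \frac{1406}{3239} - \frac{89972}{175} = - \frac{291665358}{566825}$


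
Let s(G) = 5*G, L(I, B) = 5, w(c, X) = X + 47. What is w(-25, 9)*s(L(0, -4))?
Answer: 1400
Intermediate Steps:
w(c, X) = 47 + X
w(-25, 9)*s(L(0, -4)) = (47 + 9)*(5*5) = 56*25 = 1400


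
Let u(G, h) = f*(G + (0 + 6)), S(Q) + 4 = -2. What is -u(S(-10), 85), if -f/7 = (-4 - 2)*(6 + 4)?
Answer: 0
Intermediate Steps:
S(Q) = -6 (S(Q) = -4 - 2 = -6)
f = 420 (f = -7*(-4 - 2)*(6 + 4) = -(-42)*10 = -7*(-60) = 420)
u(G, h) = 2520 + 420*G (u(G, h) = 420*(G + (0 + 6)) = 420*(G + 6) = 420*(6 + G) = 2520 + 420*G)
-u(S(-10), 85) = -(2520 + 420*(-6)) = -(2520 - 2520) = -1*0 = 0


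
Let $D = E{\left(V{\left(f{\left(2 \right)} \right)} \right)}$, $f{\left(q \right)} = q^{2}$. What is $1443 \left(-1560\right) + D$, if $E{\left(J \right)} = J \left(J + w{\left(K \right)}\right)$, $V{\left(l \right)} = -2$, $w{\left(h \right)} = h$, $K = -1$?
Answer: $-2251074$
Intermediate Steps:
$E{\left(J \right)} = J \left(-1 + J\right)$ ($E{\left(J \right)} = J \left(J - 1\right) = J \left(-1 + J\right)$)
$D = 6$ ($D = - 2 \left(-1 - 2\right) = \left(-2\right) \left(-3\right) = 6$)
$1443 \left(-1560\right) + D = 1443 \left(-1560\right) + 6 = -2251080 + 6 = -2251074$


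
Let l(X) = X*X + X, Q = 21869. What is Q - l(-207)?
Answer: -20773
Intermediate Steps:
l(X) = X + X² (l(X) = X² + X = X + X²)
Q - l(-207) = 21869 - (-207)*(1 - 207) = 21869 - (-207)*(-206) = 21869 - 1*42642 = 21869 - 42642 = -20773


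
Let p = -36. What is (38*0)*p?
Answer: 0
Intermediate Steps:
(38*0)*p = (38*0)*(-36) = 0*(-36) = 0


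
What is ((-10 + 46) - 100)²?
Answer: 4096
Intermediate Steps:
((-10 + 46) - 100)² = (36 - 100)² = (-64)² = 4096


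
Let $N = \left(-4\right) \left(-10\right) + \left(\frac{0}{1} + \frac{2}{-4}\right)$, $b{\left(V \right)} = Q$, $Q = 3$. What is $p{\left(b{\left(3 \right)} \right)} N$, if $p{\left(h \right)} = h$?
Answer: $\frac{237}{2} \approx 118.5$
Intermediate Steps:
$b{\left(V \right)} = 3$
$N = \frac{79}{2}$ ($N = 40 + \left(0 \cdot 1 + 2 \left(- \frac{1}{4}\right)\right) = 40 + \left(0 - \frac{1}{2}\right) = 40 - \frac{1}{2} = \frac{79}{2} \approx 39.5$)
$p{\left(b{\left(3 \right)} \right)} N = 3 \cdot \frac{79}{2} = \frac{237}{2}$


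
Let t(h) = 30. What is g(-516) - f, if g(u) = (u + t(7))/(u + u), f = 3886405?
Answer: -668461579/172 ≈ -3.8864e+6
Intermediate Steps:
g(u) = (30 + u)/(2*u) (g(u) = (u + 30)/(u + u) = (30 + u)/((2*u)) = (30 + u)*(1/(2*u)) = (30 + u)/(2*u))
g(-516) - f = (½)*(30 - 516)/(-516) - 1*3886405 = (½)*(-1/516)*(-486) - 3886405 = 81/172 - 3886405 = -668461579/172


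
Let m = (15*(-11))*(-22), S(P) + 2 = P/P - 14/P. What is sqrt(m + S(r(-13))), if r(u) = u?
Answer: sqrt(613483)/13 ≈ 60.250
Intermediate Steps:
S(P) = -1 - 14/P (S(P) = -2 + (P/P - 14/P) = -2 + (1 - 14/P) = -1 - 14/P)
m = 3630 (m = -165*(-22) = 3630)
sqrt(m + S(r(-13))) = sqrt(3630 + (-14 - 1*(-13))/(-13)) = sqrt(3630 - (-14 + 13)/13) = sqrt(3630 - 1/13*(-1)) = sqrt(3630 + 1/13) = sqrt(47191/13) = sqrt(613483)/13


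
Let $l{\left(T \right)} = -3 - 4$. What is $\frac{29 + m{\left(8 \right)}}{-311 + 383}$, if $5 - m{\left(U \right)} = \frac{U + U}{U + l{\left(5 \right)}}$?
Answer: $\frac{1}{4} \approx 0.25$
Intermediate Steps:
$l{\left(T \right)} = -7$
$m{\left(U \right)} = 5 - \frac{2 U}{-7 + U}$ ($m{\left(U \right)} = 5 - \frac{U + U}{U - 7} = 5 - \frac{2 U}{-7 + U}$)
$\frac{29 + m{\left(8 \right)}}{-311 + 383} = \frac{29 + \frac{-35 + 3 \cdot 8}{-7 + 8}}{-311 + 383} = \frac{29 + \frac{-35 + 24}{1}}{72} = \left(29 + 1 \left(-11\right)\right) \frac{1}{72} = \left(29 - 11\right) \frac{1}{72} = 18 \cdot \frac{1}{72} = \frac{1}{4}$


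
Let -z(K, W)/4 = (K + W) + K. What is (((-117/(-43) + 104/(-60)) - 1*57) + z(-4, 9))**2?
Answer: 1498309264/416025 ≈ 3601.5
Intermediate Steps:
z(K, W) = -8*K - 4*W (z(K, W) = -4*((K + W) + K) = -4*(W + 2*K) = -8*K - 4*W)
(((-117/(-43) + 104/(-60)) - 1*57) + z(-4, 9))**2 = (((-117/(-43) + 104/(-60)) - 1*57) + (-8*(-4) - 4*9))**2 = (((-117*(-1/43) + 104*(-1/60)) - 57) + (32 - 36))**2 = (((117/43 - 26/15) - 57) - 4)**2 = ((637/645 - 57) - 4)**2 = (-36128/645 - 4)**2 = (-38708/645)**2 = 1498309264/416025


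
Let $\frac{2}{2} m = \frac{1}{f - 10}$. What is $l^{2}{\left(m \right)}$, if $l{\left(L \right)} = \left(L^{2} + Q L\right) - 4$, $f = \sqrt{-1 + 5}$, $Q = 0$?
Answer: $\frac{65025}{4096} \approx 15.875$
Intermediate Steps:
$f = 2$ ($f = \sqrt{4} = 2$)
$m = - \frac{1}{8}$ ($m = \frac{1}{2 - 10} = \frac{1}{-8} = - \frac{1}{8} \approx -0.125$)
$l{\left(L \right)} = -4 + L^{2}$ ($l{\left(L \right)} = \left(L^{2} + 0 L\right) - 4 = \left(L^{2} + 0\right) - 4 = L^{2} - 4 = -4 + L^{2}$)
$l^{2}{\left(m \right)} = \left(-4 + \left(- \frac{1}{8}\right)^{2}\right)^{2} = \left(-4 + \frac{1}{64}\right)^{2} = \left(- \frac{255}{64}\right)^{2} = \frac{65025}{4096}$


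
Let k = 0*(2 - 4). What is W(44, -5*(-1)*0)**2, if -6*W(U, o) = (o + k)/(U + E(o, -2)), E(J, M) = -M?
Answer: 0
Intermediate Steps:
k = 0 (k = 0*(-2) = 0)
W(U, o) = -o/(6*(2 + U)) (W(U, o) = -(o + 0)/(6*(U - 1*(-2))) = -o/(6*(U + 2)) = -o/(6*(2 + U)))
W(44, -5*(-1)*0)**2 = (--5*(-1)*0/(12 + 6*44))**2 = (-5*0/(12 + 264))**2 = (-1*0/276)**2 = (-1*0*1/276)**2 = 0**2 = 0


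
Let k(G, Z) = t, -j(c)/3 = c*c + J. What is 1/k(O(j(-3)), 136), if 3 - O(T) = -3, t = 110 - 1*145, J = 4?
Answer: -1/35 ≈ -0.028571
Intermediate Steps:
t = -35 (t = 110 - 145 = -35)
j(c) = -12 - 3*c² (j(c) = -3*(c*c + 4) = -3*(c² + 4) = -3*(4 + c²) = -12 - 3*c²)
O(T) = 6 (O(T) = 3 - 1*(-3) = 3 + 3 = 6)
k(G, Z) = -35
1/k(O(j(-3)), 136) = 1/(-35) = -1/35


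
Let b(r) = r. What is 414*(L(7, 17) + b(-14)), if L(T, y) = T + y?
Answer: 4140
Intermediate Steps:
414*(L(7, 17) + b(-14)) = 414*((7 + 17) - 14) = 414*(24 - 14) = 414*10 = 4140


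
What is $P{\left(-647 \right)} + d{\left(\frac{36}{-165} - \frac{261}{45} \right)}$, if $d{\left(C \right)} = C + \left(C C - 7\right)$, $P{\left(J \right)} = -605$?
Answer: $- \frac{1759944}{3025} \approx -581.8$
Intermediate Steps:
$d{\left(C \right)} = -7 + C + C^{2}$ ($d{\left(C \right)} = C + \left(C^{2} - 7\right) = C + \left(-7 + C^{2}\right) = -7 + C + C^{2}$)
$P{\left(-647 \right)} + d{\left(\frac{36}{-165} - \frac{261}{45} \right)} = -605 + \left(-7 + \left(\frac{36}{-165} - \frac{261}{45}\right) + \left(\frac{36}{-165} - \frac{261}{45}\right)^{2}\right) = -605 + \left(-7 + \left(36 \left(- \frac{1}{165}\right) - \frac{29}{5}\right) + \left(36 \left(- \frac{1}{165}\right) - \frac{29}{5}\right)^{2}\right) = -605 - \left(\frac{716}{55} - \left(- \frac{12}{55} - \frac{29}{5}\right)^{2}\right) = -605 - \left(\frac{716}{55} - \frac{109561}{3025}\right) = -605 - - \frac{70181}{3025} = -605 + \frac{70181}{3025} = - \frac{1759944}{3025}$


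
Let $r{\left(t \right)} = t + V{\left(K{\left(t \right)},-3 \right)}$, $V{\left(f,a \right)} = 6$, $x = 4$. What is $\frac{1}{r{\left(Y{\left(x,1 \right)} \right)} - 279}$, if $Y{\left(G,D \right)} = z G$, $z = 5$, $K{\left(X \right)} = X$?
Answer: $- \frac{1}{253} \approx -0.0039526$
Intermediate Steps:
$Y{\left(G,D \right)} = 5 G$
$r{\left(t \right)} = 6 + t$ ($r{\left(t \right)} = t + 6 = 6 + t$)
$\frac{1}{r{\left(Y{\left(x,1 \right)} \right)} - 279} = \frac{1}{\left(6 + 5 \cdot 4\right) - 279} = \frac{1}{\left(6 + 20\right) - 279} = \frac{1}{26 - 279} = \frac{1}{-253} = - \frac{1}{253}$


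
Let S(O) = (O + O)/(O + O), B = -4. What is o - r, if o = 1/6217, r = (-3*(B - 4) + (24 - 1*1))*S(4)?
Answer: -292198/6217 ≈ -47.000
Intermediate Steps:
S(O) = 1 (S(O) = (2*O)/((2*O)) = (2*O)*(1/(2*O)) = 1)
r = 47 (r = (-3*(-4 - 4) + (24 - 1*1))*1 = (-3*(-8) + (24 - 1))*1 = (24 + 23)*1 = 47*1 = 47)
o = 1/6217 ≈ 0.00016085
o - r = 1/6217 - 1*47 = 1/6217 - 47 = -292198/6217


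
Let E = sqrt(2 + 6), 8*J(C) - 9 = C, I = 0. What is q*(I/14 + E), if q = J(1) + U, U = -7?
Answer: -23*sqrt(2)/2 ≈ -16.263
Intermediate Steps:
J(C) = 9/8 + C/8
q = -23/4 (q = (9/8 + (1/8)*1) - 7 = (9/8 + 1/8) - 7 = 5/4 - 7 = -23/4 ≈ -5.7500)
E = 2*sqrt(2) (E = sqrt(8) = 2*sqrt(2) ≈ 2.8284)
q*(I/14 + E) = -23*(0/14 + 2*sqrt(2))/4 = -23*(0*(1/14) + 2*sqrt(2))/4 = -23*(0 + 2*sqrt(2))/4 = -23*sqrt(2)/2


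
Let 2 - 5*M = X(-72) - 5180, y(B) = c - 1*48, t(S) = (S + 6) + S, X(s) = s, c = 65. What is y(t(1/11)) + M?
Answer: 5339/5 ≈ 1067.8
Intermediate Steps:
t(S) = 6 + 2*S (t(S) = (6 + S) + S = 6 + 2*S)
y(B) = 17 (y(B) = 65 - 1*48 = 65 - 48 = 17)
M = 5254/5 (M = 2/5 - (-72 - 5180)/5 = 2/5 - 1/5*(-5252) = 2/5 + 5252/5 = 5254/5 ≈ 1050.8)
y(t(1/11)) + M = 17 + 5254/5 = 5339/5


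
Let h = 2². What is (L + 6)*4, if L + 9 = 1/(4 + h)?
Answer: -23/2 ≈ -11.500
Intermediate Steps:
h = 4
L = -71/8 (L = -9 + 1/(4 + 4) = -9 + 1/8 = -9 + ⅛ = -71/8 ≈ -8.8750)
(L + 6)*4 = (-71/8 + 6)*4 = -23/8*4 = -23/2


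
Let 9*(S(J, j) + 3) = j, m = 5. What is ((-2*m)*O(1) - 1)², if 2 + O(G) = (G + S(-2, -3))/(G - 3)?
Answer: 484/9 ≈ 53.778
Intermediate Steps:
S(J, j) = -3 + j/9
O(G) = -2 + (-10/3 + G)/(-3 + G) (O(G) = -2 + (G + (-3 + (⅑)*(-3)))/(G - 3) = -2 + (G + (-3 - ⅓))/(-3 + G) = -2 + (G - 10/3)/(-3 + G) = -2 + (-10/3 + G)/(-3 + G))
((-2*m)*O(1) - 1)² = ((-2*5)*((8/3 - 1*1)/(-3 + 1)) - 1)² = (-10*(8/3 - 1)/(-2) - 1)² = (-(-5)*5/3 - 1)² = (-10*(-⅚) - 1)² = (25/3 - 1)² = (22/3)² = 484/9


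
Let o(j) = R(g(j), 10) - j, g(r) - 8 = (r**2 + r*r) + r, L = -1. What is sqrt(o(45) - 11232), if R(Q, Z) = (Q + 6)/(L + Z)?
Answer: 2*I*sqrt(24346)/3 ≈ 104.02*I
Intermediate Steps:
g(r) = 8 + r + 2*r**2 (g(r) = 8 + ((r**2 + r*r) + r) = 8 + ((r**2 + r**2) + r) = 8 + (2*r**2 + r) = 8 + (r + 2*r**2) = 8 + r + 2*r**2)
R(Q, Z) = (6 + Q)/(-1 + Z) (R(Q, Z) = (Q + 6)/(-1 + Z) = (6 + Q)/(-1 + Z))
o(j) = 14/9 - 8*j/9 + 2*j**2/9 (o(j) = (6 + (8 + j + 2*j**2))/(-1 + 10) - j = (14 + j + 2*j**2)/9 - j = (14/9 + j/9 + 2*j**2/9) - j = 14/9 - 8*j/9 + 2*j**2/9)
sqrt(o(45) - 11232) = sqrt((14/9 - 8/9*45 + (2/9)*45**2) - 11232) = sqrt((14/9 - 40 + (2/9)*2025) - 11232) = sqrt((14/9 - 40 + 450) - 11232) = sqrt(3704/9 - 11232) = sqrt(-97384/9) = 2*I*sqrt(24346)/3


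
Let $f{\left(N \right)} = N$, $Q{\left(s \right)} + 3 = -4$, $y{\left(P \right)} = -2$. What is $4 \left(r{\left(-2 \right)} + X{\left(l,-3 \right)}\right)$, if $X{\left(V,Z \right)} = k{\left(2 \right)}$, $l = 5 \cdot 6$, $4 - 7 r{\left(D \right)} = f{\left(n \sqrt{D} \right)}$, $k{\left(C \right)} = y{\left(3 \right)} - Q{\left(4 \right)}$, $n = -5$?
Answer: $\frac{156}{7} + \frac{20 i \sqrt{2}}{7} \approx 22.286 + 4.0406 i$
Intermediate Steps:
$Q{\left(s \right)} = -7$ ($Q{\left(s \right)} = -3 - 4 = -7$)
$k{\left(C \right)} = 5$ ($k{\left(C \right)} = -2 - -7 = -2 + 7 = 5$)
$r{\left(D \right)} = \frac{4}{7} + \frac{5 \sqrt{D}}{7}$ ($r{\left(D \right)} = \frac{4}{7} - \frac{\left(-5\right) \sqrt{D}}{7} = \frac{4}{7} + \frac{5 \sqrt{D}}{7}$)
$l = 30$
$X{\left(V,Z \right)} = 5$
$4 \left(r{\left(-2 \right)} + X{\left(l,-3 \right)}\right) = 4 \left(\left(\frac{4}{7} + \frac{5 \sqrt{-2}}{7}\right) + 5\right) = 4 \left(\left(\frac{4}{7} + \frac{5 i \sqrt{2}}{7}\right) + 5\right) = 4 \left(\frac{39}{7} + \frac{5 i \sqrt{2}}{7}\right) = \frac{156}{7} + \frac{20 i \sqrt{2}}{7}$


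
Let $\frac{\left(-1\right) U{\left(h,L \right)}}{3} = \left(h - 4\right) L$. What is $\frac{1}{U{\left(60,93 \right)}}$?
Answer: $- \frac{1}{15624} \approx -6.4004 \cdot 10^{-5}$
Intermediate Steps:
$U{\left(h,L \right)} = - 3 L \left(-4 + h\right)$ ($U{\left(h,L \right)} = - 3 \left(h - 4\right) L = - 3 \left(-4 + h\right) L = - 3 L \left(-4 + h\right)$)
$\frac{1}{U{\left(60,93 \right)}} = \frac{1}{3 \cdot 93 \left(4 - 60\right)} = \frac{1}{3 \cdot 93 \left(-56\right)} = \frac{1}{-15624} = - \frac{1}{15624}$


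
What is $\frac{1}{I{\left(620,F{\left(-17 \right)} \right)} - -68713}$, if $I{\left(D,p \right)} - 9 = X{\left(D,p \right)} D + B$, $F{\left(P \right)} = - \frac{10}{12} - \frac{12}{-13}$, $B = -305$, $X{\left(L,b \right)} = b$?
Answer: $\frac{39}{2670433} \approx 1.4604 \cdot 10^{-5}$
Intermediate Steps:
$F{\left(P \right)} = \frac{7}{78}$ ($F{\left(P \right)} = \left(-10\right) \frac{1}{12} - - \frac{12}{13} = - \frac{5}{6} + \frac{12}{13} = \frac{7}{78}$)
$I{\left(D,p \right)} = -296 + D p$ ($I{\left(D,p \right)} = 9 + \left(p D - 305\right) = 9 + \left(D p - 305\right) = 9 + \left(-305 + D p\right) = -296 + D p$)
$\frac{1}{I{\left(620,F{\left(-17 \right)} \right)} - -68713} = \frac{1}{\left(-296 + 620 \cdot \frac{7}{78}\right) - -68713} = \frac{1}{\left(-296 + \frac{2170}{39}\right) + \left(-307729 + 376442\right)} = \frac{1}{- \frac{9374}{39} + 68713} = \frac{1}{\frac{2670433}{39}} = \frac{39}{2670433}$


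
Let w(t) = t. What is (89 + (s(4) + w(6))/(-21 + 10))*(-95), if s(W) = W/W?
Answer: -92340/11 ≈ -8394.5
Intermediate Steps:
s(W) = 1
(89 + (s(4) + w(6))/(-21 + 10))*(-95) = (89 + (1 + 6)/(-21 + 10))*(-95) = (89 + 7/(-11))*(-95) = (89 + 7*(-1/11))*(-95) = (89 - 7/11)*(-95) = (972/11)*(-95) = -92340/11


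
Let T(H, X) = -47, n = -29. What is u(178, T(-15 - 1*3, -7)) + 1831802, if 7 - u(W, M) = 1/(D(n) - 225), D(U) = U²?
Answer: 1128394343/616 ≈ 1.8318e+6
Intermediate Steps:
u(W, M) = 4311/616 (u(W, M) = 7 - 1/((-29)² - 225) = 7 - 1/(841 - 225) = 7 - 1/616 = 4311/616)
u(178, T(-15 - 1*3, -7)) + 1831802 = 4311/616 + 1831802 = 1128394343/616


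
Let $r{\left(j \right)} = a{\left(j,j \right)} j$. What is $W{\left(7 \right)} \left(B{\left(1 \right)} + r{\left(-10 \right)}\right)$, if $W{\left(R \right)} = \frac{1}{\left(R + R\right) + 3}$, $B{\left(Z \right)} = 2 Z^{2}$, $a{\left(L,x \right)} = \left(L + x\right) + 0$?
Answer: $\frac{202}{17} \approx 11.882$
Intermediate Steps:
$a{\left(L,x \right)} = L + x$
$W{\left(R \right)} = \frac{1}{3 + 2 R}$ ($W{\left(R \right)} = \frac{1}{2 R + 3} = \frac{1}{3 + 2 R}$)
$r{\left(j \right)} = 2 j^{2}$ ($r{\left(j \right)} = \left(j + j\right) j = 2 j j = 2 j^{2}$)
$W{\left(7 \right)} \left(B{\left(1 \right)} + r{\left(-10 \right)}\right) = \frac{2 \cdot 1^{2} + 2 \left(-10\right)^{2}}{3 + 2 \cdot 7} = \frac{2 \cdot 1 + 2 \cdot 100}{3 + 14} = \frac{2 + 200}{17} = \frac{1}{17} \cdot 202 = \frac{202}{17}$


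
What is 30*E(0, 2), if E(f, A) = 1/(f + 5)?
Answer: 6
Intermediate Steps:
E(f, A) = 1/(5 + f)
30*E(0, 2) = 30/(5 + 0) = 30/5 = 30*(⅕) = 6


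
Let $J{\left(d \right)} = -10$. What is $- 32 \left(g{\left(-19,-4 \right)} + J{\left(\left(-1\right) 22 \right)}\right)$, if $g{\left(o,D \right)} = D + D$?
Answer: $576$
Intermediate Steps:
$g{\left(o,D \right)} = 2 D$
$- 32 \left(g{\left(-19,-4 \right)} + J{\left(\left(-1\right) 22 \right)}\right) = - 32 \left(2 \left(-4\right) - 10\right) = - 32 \left(-8 - 10\right) = \left(-32\right) \left(-18\right) = 576$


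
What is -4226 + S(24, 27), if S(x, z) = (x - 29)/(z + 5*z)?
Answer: -684617/162 ≈ -4226.0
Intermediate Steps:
S(x, z) = (-29 + x)/(6*z) (S(x, z) = (-29 + x)/((6*z)) = (-29 + x)*(1/(6*z)) = (-29 + x)/(6*z))
-4226 + S(24, 27) = -4226 + (⅙)*(-29 + 24)/27 = -4226 + (⅙)*(1/27)*(-5) = -4226 - 5/162 = -684617/162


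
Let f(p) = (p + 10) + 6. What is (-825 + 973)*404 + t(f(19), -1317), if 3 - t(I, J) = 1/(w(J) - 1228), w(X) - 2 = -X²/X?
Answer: 5441344/91 ≈ 59795.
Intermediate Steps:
w(X) = 2 - X (w(X) = 2 - X²/X = 2 - X)
f(p) = 16 + p (f(p) = (10 + p) + 6 = 16 + p)
t(I, J) = 3 - 1/(-1226 - J) (t(I, J) = 3 - 1/((2 - J) - 1228) = 3 - 1/(-1226 - J))
(-825 + 973)*404 + t(f(19), -1317) = (-825 + 973)*404 + (3679 + 3*(-1317))/(1226 - 1317) = 148*404 + (3679 - 3951)/(-91) = 59792 - 1/91*(-272) = 59792 + 272/91 = 5441344/91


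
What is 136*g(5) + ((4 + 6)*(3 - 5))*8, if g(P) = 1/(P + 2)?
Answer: -984/7 ≈ -140.57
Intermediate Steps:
g(P) = 1/(2 + P)
136*g(5) + ((4 + 6)*(3 - 5))*8 = 136/(2 + 5) + ((4 + 6)*(3 - 5))*8 = 136/7 + (10*(-2))*8 = 136*(⅐) - 20*8 = 136/7 - 160 = -984/7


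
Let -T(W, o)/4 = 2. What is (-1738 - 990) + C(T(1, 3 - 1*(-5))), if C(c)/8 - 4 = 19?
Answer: -2544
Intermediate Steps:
T(W, o) = -8 (T(W, o) = -4*2 = -8)
C(c) = 184 (C(c) = 32 + 8*19 = 32 + 152 = 184)
(-1738 - 990) + C(T(1, 3 - 1*(-5))) = (-1738 - 990) + 184 = -2728 + 184 = -2544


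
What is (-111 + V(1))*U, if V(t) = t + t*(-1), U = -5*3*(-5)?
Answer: -8325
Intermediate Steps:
U = 75 (U = -15*(-5) = 75)
V(t) = 0 (V(t) = t - t = 0)
(-111 + V(1))*U = (-111 + 0)*75 = -111*75 = -8325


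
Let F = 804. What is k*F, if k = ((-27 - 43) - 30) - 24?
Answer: -99696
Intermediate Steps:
k = -124 (k = (-70 - 30) - 24 = -100 - 24 = -124)
k*F = -124*804 = -99696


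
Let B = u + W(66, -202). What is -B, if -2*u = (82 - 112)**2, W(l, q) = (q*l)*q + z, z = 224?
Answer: -2692838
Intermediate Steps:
W(l, q) = 224 + l*q**2 (W(l, q) = (q*l)*q + 224 = (l*q)*q + 224 = l*q**2 + 224 = 224 + l*q**2)
u = -450 (u = -(82 - 112)**2/2 = -1/2*(-30)**2 = -1/2*900 = -450)
B = 2692838 (B = -450 + (224 + 66*(-202)**2) = -450 + (224 + 66*40804) = -450 + (224 + 2693064) = -450 + 2693288 = 2692838)
-B = -1*2692838 = -2692838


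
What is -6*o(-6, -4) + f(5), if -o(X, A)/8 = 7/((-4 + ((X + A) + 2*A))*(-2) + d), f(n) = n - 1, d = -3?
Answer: 500/41 ≈ 12.195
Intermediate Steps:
f(n) = -1 + n
o(X, A) = -56/(5 - 6*A - 2*X) (o(X, A) = -56/((-4 + ((X + A) + 2*A))*(-2) - 3) = -56/((-4 + ((A + X) + 2*A))*(-2) - 3) = -56/((-4 + (X + 3*A))*(-2) - 3) = -56/((-4 + X + 3*A)*(-2) - 3) = -56/((8 - 6*A - 2*X) - 3) = -56/(5 - 6*A - 2*X))
-6*o(-6, -4) + f(5) = -336/(-5 + 2*(-6) + 6*(-4)) + (-1 + 5) = -336/(-5 - 12 - 24) + 4 = -336/(-41) + 4 = -336*(-1)/41 + 4 = -6*(-56/41) + 4 = 336/41 + 4 = 500/41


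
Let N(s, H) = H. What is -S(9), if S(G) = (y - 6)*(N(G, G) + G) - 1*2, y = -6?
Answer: 218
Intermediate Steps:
S(G) = -2 - 24*G (S(G) = (-6 - 6)*(G + G) - 1*2 = -24*G - 2 = -2 - 24*G)
-S(9) = -(-2 - 24*9) = -(-2 - 216) = -1*(-218) = 218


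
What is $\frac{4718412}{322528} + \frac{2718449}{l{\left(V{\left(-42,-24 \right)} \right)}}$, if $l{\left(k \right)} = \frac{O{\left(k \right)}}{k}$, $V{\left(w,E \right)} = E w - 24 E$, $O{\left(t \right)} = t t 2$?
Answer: $\frac{27866370259}{31930272} \approx 872.73$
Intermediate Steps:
$O{\left(t \right)} = 2 t^{2}$ ($O{\left(t \right)} = t^{2} \cdot 2 = 2 t^{2}$)
$V{\left(w,E \right)} = - 24 E + E w$
$l{\left(k \right)} = 2 k$ ($l{\left(k \right)} = \frac{2 k^{2}}{k} = 2 k$)
$\frac{4718412}{322528} + \frac{2718449}{l{\left(V{\left(-42,-24 \right)} \right)}} = \frac{4718412}{322528} + \frac{2718449}{2 \left(- 24 \left(-24 - 42\right)\right)} = 4718412 \cdot \frac{1}{322528} + \frac{2718449}{2 \left(\left(-24\right) \left(-66\right)\right)} = \frac{1179603}{80632} + \frac{2718449}{2 \cdot 1584} = \frac{1179603}{80632} + \frac{2718449}{3168} = \frac{27866370259}{31930272}$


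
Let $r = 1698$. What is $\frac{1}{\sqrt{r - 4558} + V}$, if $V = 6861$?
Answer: $\frac{6861}{47076181} - \frac{2 i \sqrt{715}}{47076181} \approx 0.00014574 - 1.136 \cdot 10^{-6} i$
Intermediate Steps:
$\frac{1}{\sqrt{r - 4558} + V} = \frac{1}{\sqrt{1698 - 4558} + 6861} = \frac{1}{\sqrt{-2860} + 6861} = \frac{1}{2 i \sqrt{715} + 6861} = \frac{1}{6861 + 2 i \sqrt{715}}$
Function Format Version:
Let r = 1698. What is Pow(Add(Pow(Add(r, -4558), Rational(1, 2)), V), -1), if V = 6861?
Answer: Add(Rational(6861, 47076181), Mul(Rational(-2, 47076181), I, Pow(715, Rational(1, 2)))) ≈ Add(0.00014574, Mul(-1.1360e-6, I))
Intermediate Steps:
Pow(Add(Pow(Add(r, -4558), Rational(1, 2)), V), -1) = Pow(Add(Pow(Add(1698, -4558), Rational(1, 2)), 6861), -1) = Pow(Add(Pow(-2860, Rational(1, 2)), 6861), -1) = Pow(Add(Mul(2, I, Pow(715, Rational(1, 2))), 6861), -1) = Pow(Add(6861, Mul(2, I, Pow(715, Rational(1, 2)))), -1)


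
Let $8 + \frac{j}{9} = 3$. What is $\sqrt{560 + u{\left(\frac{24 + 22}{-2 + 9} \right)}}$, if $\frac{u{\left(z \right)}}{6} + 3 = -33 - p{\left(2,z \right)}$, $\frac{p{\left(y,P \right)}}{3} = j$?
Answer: $\sqrt{1154} \approx 33.971$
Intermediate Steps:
$j = -45$ ($j = -72 + 9 \cdot 3 = -72 + 27 = -45$)
$p{\left(y,P \right)} = -135$ ($p{\left(y,P \right)} = 3 \left(-45\right) = -135$)
$u{\left(z \right)} = 594$ ($u{\left(z \right)} = -18 + 6 \left(-33 - -135\right) = -18 + 6 \left(-33 + 135\right) = -18 + 6 \cdot 102 = -18 + 612 = 594$)
$\sqrt{560 + u{\left(\frac{24 + 22}{-2 + 9} \right)}} = \sqrt{560 + 594} = \sqrt{1154}$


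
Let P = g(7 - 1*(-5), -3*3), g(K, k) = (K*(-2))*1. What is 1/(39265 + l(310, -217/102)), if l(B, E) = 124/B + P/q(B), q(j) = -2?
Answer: 5/196387 ≈ 2.5460e-5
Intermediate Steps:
g(K, k) = -2*K (g(K, k) = -2*K*1 = -2*K)
P = -24 (P = -2*(7 - 1*(-5)) = -2*(7 + 5) = -2*12 = -24)
l(B, E) = 12 + 124/B (l(B, E) = 124/B - 24/(-2) = 124/B - 24*(-½) = 124/B + 12 = 12 + 124/B)
1/(39265 + l(310, -217/102)) = 1/(39265 + (12 + 124/310)) = 1/(39265 + (12 + 124*(1/310))) = 1/(39265 + (12 + ⅖)) = 1/(39265 + 62/5) = 1/(196387/5) = 5/196387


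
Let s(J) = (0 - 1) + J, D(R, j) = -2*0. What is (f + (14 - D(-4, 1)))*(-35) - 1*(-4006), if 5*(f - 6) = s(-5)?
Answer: 3348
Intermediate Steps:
D(R, j) = 0
s(J) = -1 + J
f = 24/5 (f = 6 + (-1 - 5)/5 = 6 + (⅕)*(-6) = 6 - 6/5 = 24/5 ≈ 4.8000)
(f + (14 - D(-4, 1)))*(-35) - 1*(-4006) = (24/5 + (14 - 1*0))*(-35) - 1*(-4006) = (24/5 + (14 + 0))*(-35) + 4006 = (24/5 + 14)*(-35) + 4006 = (94/5)*(-35) + 4006 = -658 + 4006 = 3348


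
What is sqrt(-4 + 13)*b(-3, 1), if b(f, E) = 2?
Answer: 6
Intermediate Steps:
sqrt(-4 + 13)*b(-3, 1) = sqrt(-4 + 13)*2 = sqrt(9)*2 = 3*2 = 6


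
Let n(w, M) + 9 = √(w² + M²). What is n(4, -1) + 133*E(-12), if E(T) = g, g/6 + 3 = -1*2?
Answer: -3999 + √17 ≈ -3994.9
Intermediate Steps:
n(w, M) = -9 + √(M² + w²) (n(w, M) = -9 + √(w² + M²) = -9 + √(M² + w²))
g = -30 (g = -18 + 6*(-1*2) = -18 + 6*(-2) = -18 - 12 = -30)
E(T) = -30
n(4, -1) + 133*E(-12) = (-9 + √((-1)² + 4²)) + 133*(-30) = (-9 + √(1 + 16)) - 3990 = (-9 + √17) - 3990 = -3999 + √17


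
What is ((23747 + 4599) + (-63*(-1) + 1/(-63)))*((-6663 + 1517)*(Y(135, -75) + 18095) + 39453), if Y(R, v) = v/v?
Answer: -2644381054766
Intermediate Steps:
Y(R, v) = 1
((23747 + 4599) + (-63*(-1) + 1/(-63)))*((-6663 + 1517)*(Y(135, -75) + 18095) + 39453) = ((23747 + 4599) + (-63*(-1) + 1/(-63)))*((-6663 + 1517)*(1 + 18095) + 39453) = (28346 + (63 - 1/63))*(-5146*18096 + 39453) = (28346 + 3968/63)*(-93122016 + 39453) = (1789766/63)*(-93082563) = -2644381054766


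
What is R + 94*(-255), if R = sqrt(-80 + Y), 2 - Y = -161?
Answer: -23970 + sqrt(83) ≈ -23961.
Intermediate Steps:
Y = 163 (Y = 2 - 1*(-161) = 2 + 161 = 163)
R = sqrt(83) (R = sqrt(-80 + 163) = sqrt(83) ≈ 9.1104)
R + 94*(-255) = sqrt(83) + 94*(-255) = sqrt(83) - 23970 = -23970 + sqrt(83)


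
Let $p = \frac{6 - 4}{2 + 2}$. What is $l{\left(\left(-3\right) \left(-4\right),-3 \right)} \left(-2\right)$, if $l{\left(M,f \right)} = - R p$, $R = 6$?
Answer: $6$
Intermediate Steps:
$p = \frac{1}{2}$ ($p = \frac{2}{4} = 2 \cdot \frac{1}{4} = \frac{1}{2} \approx 0.5$)
$l{\left(M,f \right)} = -3$ ($l{\left(M,f \right)} = \left(-1\right) 6 \cdot \frac{1}{2} = \left(-6\right) \frac{1}{2} = -3$)
$l{\left(\left(-3\right) \left(-4\right),-3 \right)} \left(-2\right) = \left(-3\right) \left(-2\right) = 6$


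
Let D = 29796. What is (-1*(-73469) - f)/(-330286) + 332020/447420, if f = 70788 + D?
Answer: 553606141/671711646 ≈ 0.82417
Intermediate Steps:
f = 100584 (f = 70788 + 29796 = 100584)
(-1*(-73469) - f)/(-330286) + 332020/447420 = (-1*(-73469) - 1*100584)/(-330286) + 332020/447420 = (73469 - 100584)*(-1/330286) + 332020*(1/447420) = -27115*(-1/330286) + 16601/22371 = 2465/30026 + 16601/22371 = 553606141/671711646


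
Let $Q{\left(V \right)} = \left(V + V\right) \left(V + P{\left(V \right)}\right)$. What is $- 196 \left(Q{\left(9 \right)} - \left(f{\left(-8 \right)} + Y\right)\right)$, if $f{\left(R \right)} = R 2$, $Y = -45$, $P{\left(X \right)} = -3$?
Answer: $-33124$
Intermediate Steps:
$Q{\left(V \right)} = 2 V \left(-3 + V\right)$ ($Q{\left(V \right)} = \left(V + V\right) \left(V - 3\right) = 2 V \left(-3 + V\right)$)
$f{\left(R \right)} = 2 R$
$- 196 \left(Q{\left(9 \right)} - \left(f{\left(-8 \right)} + Y\right)\right) = - 196 \left(2 \cdot 9 \left(-3 + 9\right) - \left(2 \left(-8\right) - 45\right)\right) = - 196 \left(2 \cdot 9 \cdot 6 - \left(-16 - 45\right)\right) = - 196 \left(108 - -61\right) = - 196 \left(108 + 61\right) = \left(-196\right) 169 = -33124$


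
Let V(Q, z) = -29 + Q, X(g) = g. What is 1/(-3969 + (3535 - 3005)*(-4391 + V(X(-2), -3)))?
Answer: -1/2347629 ≈ -4.2596e-7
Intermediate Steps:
1/(-3969 + (3535 - 3005)*(-4391 + V(X(-2), -3))) = 1/(-3969 + (3535 - 3005)*(-4391 + (-29 - 2))) = 1/(-3969 + 530*(-4391 - 31)) = 1/(-3969 + 530*(-4422)) = 1/(-3969 - 2343660) = 1/(-2347629) = -1/2347629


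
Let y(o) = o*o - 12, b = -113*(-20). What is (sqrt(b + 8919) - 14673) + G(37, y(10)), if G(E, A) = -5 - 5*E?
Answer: -14863 + sqrt(11179) ≈ -14757.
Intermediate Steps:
b = 2260
y(o) = -12 + o**2 (y(o) = o**2 - 12 = -12 + o**2)
(sqrt(b + 8919) - 14673) + G(37, y(10)) = (sqrt(2260 + 8919) - 14673) + (-5 - 5*37) = (sqrt(11179) - 14673) + (-5 - 185) = (-14673 + sqrt(11179)) - 190 = -14863 + sqrt(11179)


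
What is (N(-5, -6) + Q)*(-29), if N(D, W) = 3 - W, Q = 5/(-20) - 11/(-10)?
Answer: -5713/20 ≈ -285.65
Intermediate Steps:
Q = 17/20 (Q = 5*(-1/20) - 11*(-1/10) = -1/4 + 11/10 = 17/20 ≈ 0.85000)
(N(-5, -6) + Q)*(-29) = ((3 - 1*(-6)) + 17/20)*(-29) = ((3 + 6) + 17/20)*(-29) = (9 + 17/20)*(-29) = (197/20)*(-29) = -5713/20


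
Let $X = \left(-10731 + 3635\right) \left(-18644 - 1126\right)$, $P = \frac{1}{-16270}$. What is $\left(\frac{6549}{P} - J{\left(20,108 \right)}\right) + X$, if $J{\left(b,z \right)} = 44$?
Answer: $33735646$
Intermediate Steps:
$P = - \frac{1}{16270} \approx -6.1463 \cdot 10^{-5}$
$X = 140287920$ ($X = \left(-7096\right) \left(-19770\right) = 140287920$)
$\left(\frac{6549}{P} - J{\left(20,108 \right)}\right) + X = \left(\frac{6549}{- \frac{1}{16270}} - 44\right) + 140287920 = \left(6549 \left(-16270\right) - 44\right) + 140287920 = \left(-106552230 - 44\right) + 140287920 = -106552274 + 140287920 = 33735646$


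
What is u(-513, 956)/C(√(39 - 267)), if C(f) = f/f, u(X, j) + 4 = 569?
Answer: 565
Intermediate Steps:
u(X, j) = 565 (u(X, j) = -4 + 569 = 565)
C(f) = 1
u(-513, 956)/C(√(39 - 267)) = 565/1 = 565*1 = 565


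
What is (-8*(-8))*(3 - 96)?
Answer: -5952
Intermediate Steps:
(-8*(-8))*(3 - 96) = 64*(-93) = -5952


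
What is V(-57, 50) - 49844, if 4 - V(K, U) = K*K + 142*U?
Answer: -60189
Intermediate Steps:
V(K, U) = 4 - K² - 142*U (V(K, U) = 4 - (K*K + 142*U) = 4 - (K² + 142*U) = 4 + (-K² - 142*U) = 4 - K² - 142*U)
V(-57, 50) - 49844 = (4 - 1*(-57)² - 142*50) - 49844 = (4 - 1*3249 - 7100) - 49844 = (4 - 3249 - 7100) - 49844 = -10345 - 49844 = -60189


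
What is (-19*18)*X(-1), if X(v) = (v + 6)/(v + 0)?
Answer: 1710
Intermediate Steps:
X(v) = (6 + v)/v
(-19*18)*X(-1) = (-19*18)*((6 - 1)/(-1)) = -(-342)*5 = -342*(-5) = 1710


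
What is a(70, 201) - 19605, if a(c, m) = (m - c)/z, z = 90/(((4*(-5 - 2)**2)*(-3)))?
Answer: -306913/15 ≈ -20461.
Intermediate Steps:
z = -15/98 (z = 90/(((4*(-7)**2)*(-3))) = 90/(((4*49)*(-3))) = 90/((196*(-3))) = 90/(-588) = 90*(-1/588) = -15/98 ≈ -0.15306)
a(c, m) = -98*m/15 + 98*c/15 (a(c, m) = (m - c)/(-15/98) = (m - c)*(-98/15) = -98*m/15 + 98*c/15)
a(70, 201) - 19605 = (-98/15*201 + (98/15)*70) - 19605 = (-6566/5 + 1372/3) - 19605 = -12838/15 - 19605 = -306913/15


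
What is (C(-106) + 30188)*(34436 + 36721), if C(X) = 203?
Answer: 2162532387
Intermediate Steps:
(C(-106) + 30188)*(34436 + 36721) = (203 + 30188)*(34436 + 36721) = 30391*71157 = 2162532387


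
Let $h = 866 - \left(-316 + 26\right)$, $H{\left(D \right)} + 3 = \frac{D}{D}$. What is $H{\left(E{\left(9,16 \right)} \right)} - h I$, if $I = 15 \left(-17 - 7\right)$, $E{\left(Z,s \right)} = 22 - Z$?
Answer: $416158$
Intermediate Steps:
$I = -360$ ($I = 15 \left(-24\right) = -360$)
$H{\left(D \right)} = -2$ ($H{\left(D \right)} = -3 + \frac{D}{D} = -3 + 1 = -2$)
$h = 1156$ ($h = 866 - -290 = 866 + 290 = 1156$)
$H{\left(E{\left(9,16 \right)} \right)} - h I = -2 - 1156 \left(-360\right) = -2 - -416160 = -2 + 416160 = 416158$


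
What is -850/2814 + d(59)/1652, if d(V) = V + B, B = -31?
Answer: -23668/83013 ≈ -0.28511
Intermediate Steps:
d(V) = -31 + V (d(V) = V - 31 = -31 + V)
-850/2814 + d(59)/1652 = -850/2814 + (-31 + 59)/1652 = -850*1/2814 + 28*(1/1652) = -425/1407 + 1/59 = -23668/83013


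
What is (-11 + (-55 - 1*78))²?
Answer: 20736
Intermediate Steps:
(-11 + (-55 - 1*78))² = (-11 + (-55 - 78))² = (-11 - 133)² = (-144)² = 20736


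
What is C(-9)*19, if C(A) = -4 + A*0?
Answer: -76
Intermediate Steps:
C(A) = -4 (C(A) = -4 + 0 = -4)
C(-9)*19 = -4*19 = -76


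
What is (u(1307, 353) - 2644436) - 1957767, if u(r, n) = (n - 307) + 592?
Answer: -4601565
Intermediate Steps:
u(r, n) = 285 + n (u(r, n) = (-307 + n) + 592 = 285 + n)
(u(1307, 353) - 2644436) - 1957767 = ((285 + 353) - 2644436) - 1957767 = (638 - 2644436) - 1957767 = -2643798 - 1957767 = -4601565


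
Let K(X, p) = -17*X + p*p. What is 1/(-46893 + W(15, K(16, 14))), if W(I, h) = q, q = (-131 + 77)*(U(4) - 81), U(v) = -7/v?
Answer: -2/84849 ≈ -2.3571e-5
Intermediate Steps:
K(X, p) = p**2 - 17*X (K(X, p) = -17*X + p**2 = p**2 - 17*X)
q = 8937/2 (q = (-131 + 77)*(-7/4 - 81) = -54*(-7*1/4 - 81) = -54*(-7/4 - 81) = -54*(-331/4) = 8937/2 ≈ 4468.5)
W(I, h) = 8937/2
1/(-46893 + W(15, K(16, 14))) = 1/(-46893 + 8937/2) = 1/(-84849/2) = -2/84849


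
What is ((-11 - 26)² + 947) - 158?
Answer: 2158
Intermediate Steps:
((-11 - 26)² + 947) - 158 = ((-37)² + 947) - 158 = (1369 + 947) - 158 = 2316 - 158 = 2158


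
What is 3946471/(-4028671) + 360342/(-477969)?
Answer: -1112663387627/641859949733 ≈ -1.7335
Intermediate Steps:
3946471/(-4028671) + 360342/(-477969) = 3946471*(-1/4028671) + 360342*(-1/477969) = -3946471/4028671 - 120114/159323 = -1112663387627/641859949733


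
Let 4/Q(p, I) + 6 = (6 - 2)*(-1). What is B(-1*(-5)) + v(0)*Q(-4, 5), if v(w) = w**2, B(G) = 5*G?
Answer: 25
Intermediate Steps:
Q(p, I) = -2/5 (Q(p, I) = 4/(-6 + (6 - 2)*(-1)) = 4/(-6 + 4*(-1)) = 4/(-6 - 4) = 4/(-10) = 4*(-1/10) = -2/5)
B(-1*(-5)) + v(0)*Q(-4, 5) = 5*(-1*(-5)) + 0**2*(-2/5) = 5*5 + 0*(-2/5) = 25 + 0 = 25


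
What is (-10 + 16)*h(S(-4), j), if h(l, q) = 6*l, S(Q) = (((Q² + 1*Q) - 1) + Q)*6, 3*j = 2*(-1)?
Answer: 1512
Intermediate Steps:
j = -⅔ (j = (2*(-1))/3 = (⅓)*(-2) = -⅔ ≈ -0.66667)
S(Q) = -6 + 6*Q² + 12*Q (S(Q) = (((Q² + Q) - 1) + Q)*6 = (((Q + Q²) - 1) + Q)*6 = ((-1 + Q + Q²) + Q)*6 = (-1 + Q² + 2*Q)*6 = -6 + 6*Q² + 12*Q)
(-10 + 16)*h(S(-4), j) = (-10 + 16)*(6*(-6 + 6*(-4)² + 12*(-4))) = 6*(6*(-6 + 6*16 - 48)) = 6*(6*(-6 + 96 - 48)) = 6*(6*42) = 6*252 = 1512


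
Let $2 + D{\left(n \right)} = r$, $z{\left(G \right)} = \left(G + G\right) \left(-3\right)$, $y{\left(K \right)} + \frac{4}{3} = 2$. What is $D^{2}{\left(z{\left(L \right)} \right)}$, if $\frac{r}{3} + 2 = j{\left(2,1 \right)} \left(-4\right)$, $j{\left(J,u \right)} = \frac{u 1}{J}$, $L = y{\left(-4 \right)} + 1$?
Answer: $196$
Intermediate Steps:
$y{\left(K \right)} = \frac{2}{3}$ ($y{\left(K \right)} = - \frac{4}{3} + 2 = \frac{2}{3}$)
$L = \frac{5}{3}$ ($L = \frac{2}{3} + 1 = \frac{5}{3} \approx 1.6667$)
$j{\left(J,u \right)} = \frac{u}{J}$
$r = -12$ ($r = -6 + 3 \cdot 1 \cdot \frac{1}{2} \left(-4\right) = -6 + 3 \cdot \frac{1}{2} \left(-4\right) = -6 + 3 \left(-2\right) = -6 - 6 = -12$)
$z{\left(G \right)} = - 6 G$ ($z{\left(G \right)} = 2 G \left(-3\right) = - 6 G$)
$D{\left(n \right)} = -14$ ($D{\left(n \right)} = -2 - 12 = -14$)
$D^{2}{\left(z{\left(L \right)} \right)} = \left(-14\right)^{2} = 196$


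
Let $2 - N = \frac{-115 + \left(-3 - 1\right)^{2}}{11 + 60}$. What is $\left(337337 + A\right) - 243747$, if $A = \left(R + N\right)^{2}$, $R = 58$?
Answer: $\frac{490788071}{5041} \approx 97359.0$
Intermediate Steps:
$N = \frac{241}{71}$ ($N = 2 - \frac{-115 + \left(-3 - 1\right)^{2}}{11 + 60} = 2 - \frac{-115 + \left(-4\right)^{2}}{71} = 2 - \left(-115 + 16\right) \frac{1}{71} = 2 - \left(-99\right) \frac{1}{71} = 2 - - \frac{99}{71} = 2 + \frac{99}{71} = \frac{241}{71} \approx 3.3944$)
$A = \frac{19000881}{5041}$ ($A = \left(58 + \frac{241}{71}\right)^{2} = \left(\frac{4359}{71}\right)^{2} = \frac{19000881}{5041} \approx 3769.3$)
$\left(337337 + A\right) - 243747 = \left(337337 + \frac{19000881}{5041}\right) - 243747 = \frac{1719516698}{5041} - 243747 = \frac{490788071}{5041}$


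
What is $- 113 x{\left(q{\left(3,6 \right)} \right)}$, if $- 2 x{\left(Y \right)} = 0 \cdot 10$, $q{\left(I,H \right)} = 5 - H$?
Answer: $0$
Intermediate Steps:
$x{\left(Y \right)} = 0$ ($x{\left(Y \right)} = - \frac{0 \cdot 10}{2} = \left(- \frac{1}{2}\right) 0 = 0$)
$- 113 x{\left(q{\left(3,6 \right)} \right)} = \left(-113\right) 0 = 0$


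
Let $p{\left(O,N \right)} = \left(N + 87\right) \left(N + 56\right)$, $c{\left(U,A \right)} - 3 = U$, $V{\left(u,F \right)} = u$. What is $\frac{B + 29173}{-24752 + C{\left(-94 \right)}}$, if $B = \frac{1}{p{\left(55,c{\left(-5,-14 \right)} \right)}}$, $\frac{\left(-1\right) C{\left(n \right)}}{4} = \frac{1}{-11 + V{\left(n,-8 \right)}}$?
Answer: $- \frac{937328497}{795280536} \approx -1.1786$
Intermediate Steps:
$c{\left(U,A \right)} = 3 + U$
$C{\left(n \right)} = - \frac{4}{-11 + n}$
$p{\left(O,N \right)} = \left(56 + N\right) \left(87 + N\right)$ ($p{\left(O,N \right)} = \left(87 + N\right) \left(56 + N\right) = \left(56 + N\right) \left(87 + N\right)$)
$B = \frac{1}{4590}$ ($B = \frac{1}{4872 + \left(3 - 5\right)^{2} + 143 \left(3 - 5\right)} = \frac{1}{4872 + \left(-2\right)^{2} + 143 \left(-2\right)} = \frac{1}{4872 + 4 - 286} = \frac{1}{4590} \approx 0.00021786$)
$\frac{B + 29173}{-24752 + C{\left(-94 \right)}} = \frac{\frac{1}{4590} + 29173}{-24752 - \frac{4}{-11 - 94}} = \frac{133904071}{4590 \left(-24752 - \frac{4}{-105}\right)} = \frac{133904071}{4590 \left(-24752 - - \frac{4}{105}\right)} = \frac{133904071}{4590 \left(-24752 + \frac{4}{105}\right)} = \frac{133904071}{4590 \left(- \frac{2598956}{105}\right)} = \frac{133904071}{4590} \left(- \frac{105}{2598956}\right) = - \frac{937328497}{795280536}$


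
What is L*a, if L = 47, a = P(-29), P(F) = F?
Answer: -1363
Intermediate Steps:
a = -29
L*a = 47*(-29) = -1363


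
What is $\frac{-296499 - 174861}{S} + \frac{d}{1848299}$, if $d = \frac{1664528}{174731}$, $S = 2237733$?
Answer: $- \frac{50741468839496272}{240895785889675359} \approx -0.21064$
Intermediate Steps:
$d = \frac{1664528}{174731}$ ($d = 1664528 \cdot \frac{1}{174731} = \frac{1664528}{174731} \approx 9.5262$)
$\frac{-296499 - 174861}{S} + \frac{d}{1848299} = \frac{-296499 - 174861}{2237733} + \frac{1664528}{174731 \cdot 1848299} = \left(-296499 - 174861\right) \frac{1}{2237733} + \frac{1664528}{174731} \cdot \frac{1}{1848299} = \left(-471360\right) \frac{1}{2237733} + \frac{1664528}{322955132569} = - \frac{157120}{745911} + \frac{1664528}{322955132569} = - \frac{50741468839496272}{240895785889675359}$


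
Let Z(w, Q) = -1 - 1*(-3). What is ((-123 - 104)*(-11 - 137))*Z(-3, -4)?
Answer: 67192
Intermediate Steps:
Z(w, Q) = 2 (Z(w, Q) = -1 + 3 = 2)
((-123 - 104)*(-11 - 137))*Z(-3, -4) = ((-123 - 104)*(-11 - 137))*2 = -227*(-148)*2 = 33596*2 = 67192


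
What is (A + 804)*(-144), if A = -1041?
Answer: 34128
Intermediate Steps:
(A + 804)*(-144) = (-1041 + 804)*(-144) = -237*(-144) = 34128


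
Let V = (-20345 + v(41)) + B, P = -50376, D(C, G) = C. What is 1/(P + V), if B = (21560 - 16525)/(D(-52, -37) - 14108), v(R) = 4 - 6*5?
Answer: -2832/200356511 ≈ -1.4135e-5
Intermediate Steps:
v(R) = -26 (v(R) = 4 - 30 = -26)
B = -1007/2832 (B = (21560 - 16525)/(-52 - 14108) = 5035/(-14160) = 5035*(-1/14160) = -1007/2832 ≈ -0.35558)
V = -57691679/2832 (V = (-20345 - 26) - 1007/2832 = -20371 - 1007/2832 = -57691679/2832 ≈ -20371.)
1/(P + V) = 1/(-50376 - 57691679/2832) = 1/(-200356511/2832) = -2832/200356511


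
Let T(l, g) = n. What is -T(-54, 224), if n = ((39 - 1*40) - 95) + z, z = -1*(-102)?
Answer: -6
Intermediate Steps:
z = 102
n = 6 (n = ((39 - 1*40) - 95) + 102 = ((39 - 40) - 95) + 102 = (-1 - 95) + 102 = -96 + 102 = 6)
T(l, g) = 6
-T(-54, 224) = -1*6 = -6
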